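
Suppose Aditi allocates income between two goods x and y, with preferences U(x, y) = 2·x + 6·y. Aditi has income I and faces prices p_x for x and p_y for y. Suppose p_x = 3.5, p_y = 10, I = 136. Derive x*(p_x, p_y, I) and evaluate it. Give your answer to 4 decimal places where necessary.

x* = 0

Numerically: x* = 0, y* = 13.6.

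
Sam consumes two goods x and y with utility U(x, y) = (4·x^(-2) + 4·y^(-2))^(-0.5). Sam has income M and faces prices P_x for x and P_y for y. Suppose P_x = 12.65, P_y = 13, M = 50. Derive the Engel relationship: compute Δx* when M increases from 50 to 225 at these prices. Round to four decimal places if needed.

With the ratio pinned down, the budget gives x* = M/(P_x + P_y·(y/x)) and y* = (y/x)·x*.
Numerically y/x = 0.990944, so x* = 50/(12.65 + 13·0.990944) = 1.9583.
At M' = 225: x* = 8.8124. Change: 8.8124 − 1.9583 = 6.8541.

Δx* = 6.8541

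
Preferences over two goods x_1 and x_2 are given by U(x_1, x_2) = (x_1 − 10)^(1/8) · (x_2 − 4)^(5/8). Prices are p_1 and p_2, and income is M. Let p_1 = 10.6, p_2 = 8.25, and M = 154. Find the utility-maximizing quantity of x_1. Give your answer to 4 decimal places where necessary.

Let x_1' = x_1−10, x_2' = x_2−4. MRS = (1/5)·x_2'/x_1' = p_1/p_2.
Substituting into the budget: x_1* = 10 + 1/6·(M − 10·p_1 − 4·p_2)/p_1, and x_2* = 4 + 5/6·(…)/p_2.
Discretionary income = 154 − 10·10.6 − 4·8.25 = 15; x_1* = 10 + 1/6·15/10.6 = 10.2358.

x_1* = 10.2358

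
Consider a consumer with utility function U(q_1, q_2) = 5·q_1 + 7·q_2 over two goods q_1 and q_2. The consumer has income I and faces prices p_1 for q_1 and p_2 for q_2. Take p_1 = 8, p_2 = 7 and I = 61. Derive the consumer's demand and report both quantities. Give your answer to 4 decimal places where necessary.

Perfect substitutes: compare marginal utility per dollar. 5/p_1 vs 7/p_2 → 0.625 vs 1.
q_2 gives more utility per dollar, so spend all income on q_2: q_2* = I/p_2, q_1* = 0.
Numerically: q_1* = 0, q_2* = 8.7143.

q_1* = 0, q_2* = 8.7143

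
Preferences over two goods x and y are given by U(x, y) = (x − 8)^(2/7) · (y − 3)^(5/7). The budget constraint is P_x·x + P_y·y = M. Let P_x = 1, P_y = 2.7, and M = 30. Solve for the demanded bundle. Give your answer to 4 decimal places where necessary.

This is Cobb-Douglas in (x−8, y−3): tangency gives 2/7·P_y·(y−3) = 5/7·P_x·(x−8).
Substituting into the budget: x* = 8 + 2/7·(M − 8·P_x − 3·P_y)/P_x, and y* = 3 + 5/7·(…)/P_y.
Discretionary income = 30 − 8·1 − 3·2.7 = 13.9; x* = 8 + 2/7·13.9/1 = 11.9714; y* = 3 + 5/7·13.9/2.7 = 6.6772.

x* = 11.9714, y* = 6.6772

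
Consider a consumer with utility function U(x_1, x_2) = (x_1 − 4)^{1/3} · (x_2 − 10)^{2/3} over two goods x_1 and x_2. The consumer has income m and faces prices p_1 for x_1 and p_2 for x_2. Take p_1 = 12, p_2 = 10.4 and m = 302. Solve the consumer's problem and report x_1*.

This is Cobb-Douglas in (x_1−4, x_2−10): tangency gives 1/3·p_2·(x_2−10) = 2/3·p_1·(x_1−4).
After buying the subsistence bundle (4, 10), a share 1/3 of the remaining income goes to x_1: x_1* = 4 + 1/3·(m − 4p_1 − 10p_2)/p_1.
Discretionary income = 302 − 4·12 − 10·10.4 = 150; x_1* = 4 + 1/3·150/12 = 8.1667.

x_1* = 8.1667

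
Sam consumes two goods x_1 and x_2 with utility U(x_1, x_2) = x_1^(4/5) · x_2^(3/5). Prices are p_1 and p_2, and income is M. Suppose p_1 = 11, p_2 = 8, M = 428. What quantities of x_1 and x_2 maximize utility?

x_1* = 22.2338, x_2* = 22.9286

MU_x_1/MU_x_2 = (0.8·x_2)/(0.6·x_1); tangency sets this equal to p_1/p_2.
Rearranging, p_2·x_2 = (3/4)·p_1·x_1. Substituting into the budget gives p_1·x_1·(1 + (3/4)) = M.
Demand: x_1*(p_1,p_2,M) = 4/7·M/p_1 and x_2* = 3/7·M/p_2.
At p_1=11, p_2=8, M=428: x_1* = 4/7·428/11 = 22.2338, x_2* = 22.9286.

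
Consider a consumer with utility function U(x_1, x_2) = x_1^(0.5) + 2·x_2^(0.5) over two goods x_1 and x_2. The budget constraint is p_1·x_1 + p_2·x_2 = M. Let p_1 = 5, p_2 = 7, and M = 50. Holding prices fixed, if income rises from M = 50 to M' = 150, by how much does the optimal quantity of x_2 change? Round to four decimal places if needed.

Δx_2* = 10.582

MU_x_1 ∝ x_1^(-0.5), MU_x_2 ∝ 2·x_2^(-0.5), so MRS = (1/2)·(x_2/x_1)^(0.5) = p_1/p_2.
Solve for the ratio: x_2/x_1 = [2·p_1/p_2]^(2).
With the ratio pinned down, the budget gives x_1* = M/(p_1 + p_2·(x_2/x_1)) and x_2* = (x_2/x_1)·x_1*.
Numerically x_2/x_1 = 2.040816, so x_1* = 50/(5 + 7·2.040816) = 2.5926 and x_2* = 2.040816·2.5926 = 5.291.
At M' = 150: x_2* = 15.873. Change: 15.873 − 5.291 = 10.582.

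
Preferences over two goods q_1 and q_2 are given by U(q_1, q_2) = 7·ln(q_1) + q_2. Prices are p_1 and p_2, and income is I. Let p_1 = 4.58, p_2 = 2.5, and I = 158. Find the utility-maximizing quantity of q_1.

MU_q_1 = 7/q_1, MU_q_2 = 1. Tangency: 7/q_1 = p_1/p_2.
So q_1*(p_1,p_2) = 7·p_2/p_1, independent of income; and q_2* = (I − 7·p_2)/p_2.
At the given prices: q_1* = 7·2.5/4.58 = 3.821.

q_1* = 3.821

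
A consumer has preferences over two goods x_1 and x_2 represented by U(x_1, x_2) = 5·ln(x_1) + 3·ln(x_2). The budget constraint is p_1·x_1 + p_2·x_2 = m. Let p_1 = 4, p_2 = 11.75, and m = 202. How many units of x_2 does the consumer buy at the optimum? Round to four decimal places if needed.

x_2* = 6.4468

The MRS is (5/3)·x_2/x_1. Set MRS = p_1/p_2.
So 5·p_2·x_2 = 3·p_1·x_1; combined with the budget, a share 0.625 of income goes to x_1.
Demand: x_1*(p_1,p_2,m) = 0.625·m/p_1 and x_2* = 0.375·m/p_2.
At p_1=4, p_2=11.75, m=202: x_2* = 0.375·202/11.75 = 6.4468.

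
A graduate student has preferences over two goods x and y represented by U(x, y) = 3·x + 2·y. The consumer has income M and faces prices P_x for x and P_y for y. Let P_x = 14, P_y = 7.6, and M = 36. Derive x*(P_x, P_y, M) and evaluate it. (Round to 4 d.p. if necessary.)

x* = 0

Linear utility — the consumer picks whichever good has higher MU/price: 3/14 = 0.2143 vs 2/7.6 = 0.2632.
y gives more utility per dollar, so spend all income on y: y* = M/P_y, x* = 0.
Numerically: x* = 0, y* = 4.7368.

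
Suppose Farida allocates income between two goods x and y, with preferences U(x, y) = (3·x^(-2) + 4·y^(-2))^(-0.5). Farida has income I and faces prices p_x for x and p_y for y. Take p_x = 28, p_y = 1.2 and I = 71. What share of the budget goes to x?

share on x = 0.8812

From the CES first-order condition, (3/4)·(y/x)^(3) = p_x/p_y.
Hence y/x = ((4/3)·p_x/p_y)^(1/(3)), i.e. raised to the 1/3 power.
With the ratio pinned down, the budget gives x* = I/(p_x + p_y·(y/x)) and y* = (y/x)·x*.
Numerically y/x = 3.145129, so x* = 71/(28 + 1.2·3.145129) = 2.2345 and y* = 3.145129·2.2345 = 7.0279.
Expenditure on x: 28·2.2345 = 62.5666; share = 0.8812.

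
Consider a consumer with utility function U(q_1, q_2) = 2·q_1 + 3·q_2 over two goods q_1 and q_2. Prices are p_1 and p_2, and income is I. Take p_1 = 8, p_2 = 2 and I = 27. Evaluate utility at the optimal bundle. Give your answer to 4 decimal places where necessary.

V = 40.5

Linear utility — the consumer picks whichever good has higher MU/price: 2/8 = 0.25 vs 3/2 = 1.5.
q_2 gives more utility per dollar, so spend all income on q_2: q_2* = I/p_2, q_1* = 0.
Numerically: q_1* = 0, q_2* = 13.5.
Utility at the optimum: U(0, 13.5) = 40.5.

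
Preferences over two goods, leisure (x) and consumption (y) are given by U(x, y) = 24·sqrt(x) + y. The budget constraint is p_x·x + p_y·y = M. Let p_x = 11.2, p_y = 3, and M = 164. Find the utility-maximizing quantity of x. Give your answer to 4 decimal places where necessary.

Utility is quasi-linear in y; the FOC for x is 12/√x = p_x/p_y.
Solve: √x = 12·p_y/p_x, so x*(p_x,p_y) = (12·p_y/p_x)², and y* = (M − p_x·x*)/p_y.
Plugging in: x* = (12·3/11.2)² = 10.3316.

x* = 10.3316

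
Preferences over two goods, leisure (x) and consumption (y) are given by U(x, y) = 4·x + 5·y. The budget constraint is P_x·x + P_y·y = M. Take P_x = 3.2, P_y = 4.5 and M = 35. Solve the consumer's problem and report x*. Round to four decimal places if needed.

Perfect substitutes: compare marginal utility per dollar. 4/P_x vs 5/P_y → 1.25 vs 1.1111.
x gives more utility per dollar, so spend all income on x: x* = M/P_x, y* = 0.
Numerically: x* = 10.9375, y* = 0.

x* = 10.9375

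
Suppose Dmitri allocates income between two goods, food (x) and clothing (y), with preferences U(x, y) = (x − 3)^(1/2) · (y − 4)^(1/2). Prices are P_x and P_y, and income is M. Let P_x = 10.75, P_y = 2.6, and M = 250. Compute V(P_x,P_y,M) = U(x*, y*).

V = 19.6103

This is Cobb-Douglas in (x−3, y−4): tangency gives 0.5·P_y·(y−4) = 0.5·P_x·(x−3).
Substituting into the budget: x* = 3 + 0.5·(M − 3·P_x − 4·P_y)/P_x, and y* = 4 + 0.5·(…)/P_y.
Discretionary income = 250 − 3·10.75 − 4·2.6 = 207.35; x* = 3 + 0.5·207.35/10.75 = 12.6442; y* = 4 + 0.5·207.35/2.6 = 43.875.
Utility at the optimum: U(12.6442, 43.875) = 19.6103.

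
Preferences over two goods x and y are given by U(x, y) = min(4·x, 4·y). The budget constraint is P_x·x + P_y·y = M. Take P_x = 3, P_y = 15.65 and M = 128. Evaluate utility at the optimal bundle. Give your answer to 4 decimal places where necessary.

Leontief preferences: the optimum is at the kink where x/4 = y/4, i.e. y = x.
Budget: P_x·x + P_y·x = M, so (4·P_x + 4·P_y)·x = 4·M.
Demand: x*(P_x,P_y,M) = 4·M/(4·P_x + 4·P_y), y* = 4·M/(4·P_x + 4·P_y).
Here 4·3 + 4·15.65 = 74.6, giving x* = 6.8633 and y* = 6.8633.
Utility at the optimum: U(6.8633, 6.8633) = 27.4531.

V = 27.4531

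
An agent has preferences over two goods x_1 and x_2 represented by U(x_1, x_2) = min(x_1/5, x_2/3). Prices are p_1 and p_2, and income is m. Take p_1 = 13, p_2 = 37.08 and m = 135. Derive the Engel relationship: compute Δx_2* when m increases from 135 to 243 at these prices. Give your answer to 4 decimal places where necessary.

Δx_2* = 1.8384

With perfect complements, no substitution: consume in ratio x_1:x_2 = 5:3.
Budget: p_1·x_1 + p_2·(3/5)·x_1 = m, so (5·p_1 + 3·p_2)·x_1 = 5·m.
Demand: x_1*(p_1,p_2,m) = 5·m/(5·p_1 + 3·p_2), x_2* = 3·m/(5·p_1 + 3·p_2).
Here 5·13 + 3·37.08 = 176.24, giving x_2* = 2.298.
At m' = 243: x_2* = 4.1364. Change: 4.1364 − 2.298 = 1.8384.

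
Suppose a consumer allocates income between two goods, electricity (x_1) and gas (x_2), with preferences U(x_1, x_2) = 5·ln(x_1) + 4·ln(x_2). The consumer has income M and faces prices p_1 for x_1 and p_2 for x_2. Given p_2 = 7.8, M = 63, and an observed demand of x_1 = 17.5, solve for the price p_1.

MU_x_1/MU_x_2 = (5·x_2)/(4·x_1); tangency sets this equal to p_1/p_2.
So 5·p_2·x_2 = 4·p_1·x_1; combined with the budget, a share 5/9 of income goes to x_1.
Demand: x_1*(p_1,p_2,M) = 5/9·M/p_1 and x_2* = 4/9·M/p_2.
Set x_1* = 17.5 in the demand function and solve for p_1: p_1 = 2.

p_1 = 2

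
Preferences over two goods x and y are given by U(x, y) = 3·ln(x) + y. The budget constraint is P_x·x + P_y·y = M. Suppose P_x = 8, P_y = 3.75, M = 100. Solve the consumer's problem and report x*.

x* = 1.4062

So x*(P_x,P_y) = 3·P_y/P_x, independent of income; and y* = (M − 3·P_y)/P_y.
At the given prices: x* = 3·3.75/8 = 1.4062.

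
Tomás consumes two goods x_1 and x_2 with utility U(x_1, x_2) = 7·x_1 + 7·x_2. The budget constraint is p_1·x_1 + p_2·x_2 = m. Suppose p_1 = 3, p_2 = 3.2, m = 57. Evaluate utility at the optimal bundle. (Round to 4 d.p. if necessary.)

V = 133

Linear utility — the consumer picks whichever good has higher MU/price: 7/3 = 2.3333 vs 7/3.2 = 2.1875.
x_1 gives more utility per dollar, so spend all income on x_1: x_1* = m/p_1, x_2* = 0.
Numerically: x_1* = 19, x_2* = 0.
Utility at the optimum: U(19, 0) = 133.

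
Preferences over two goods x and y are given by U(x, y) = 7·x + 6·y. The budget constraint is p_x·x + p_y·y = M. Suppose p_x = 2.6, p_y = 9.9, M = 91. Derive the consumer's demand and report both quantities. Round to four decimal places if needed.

x* = 35, y* = 0

Linear utility — the consumer picks whichever good has higher MU/price: 7/2.6 = 2.6923 vs 6/9.9 = 0.6061.
x gives more utility per dollar, so spend all income on x: x* = M/p_x, y* = 0.
Numerically: x* = 35, y* = 0.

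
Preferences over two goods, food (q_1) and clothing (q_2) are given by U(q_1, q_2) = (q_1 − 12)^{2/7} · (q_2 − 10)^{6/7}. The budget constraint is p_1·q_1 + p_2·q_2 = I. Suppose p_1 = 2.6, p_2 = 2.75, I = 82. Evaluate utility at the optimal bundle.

V = 6.144

MRS = (1/3)·(q_2−10)/(q_1−12). Tangency with p_1/p_2 gives q_2−10 = 3·(p_1/p_2)·(q_1−12).
After buying the subsistence bundle (12, 10), a share 0.25 of the remaining income goes to q_1: q_1* = 12 + 0.25·(I − 12p_1 − 10p_2)/p_1.
Discretionary income = 82 − 12·2.6 − 10·2.75 = 23.3; q_1* = 12 + 0.25·23.3/2.6 = 14.2404; q_2* = 10 + 0.75·23.3/2.75 = 16.3545.
Utility at the optimum: U(14.2404, 16.3545) = 6.144.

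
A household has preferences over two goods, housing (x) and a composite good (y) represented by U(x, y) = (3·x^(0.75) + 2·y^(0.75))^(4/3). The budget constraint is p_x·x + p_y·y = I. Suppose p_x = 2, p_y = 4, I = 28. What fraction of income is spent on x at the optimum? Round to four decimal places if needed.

share on x = 0.9759

From the CES first-order condition, (3/2)·(y/x)^(0.25) = p_x/p_y.
Hence y/x = ((2/3)·p_x/p_y)^(1/(0.25)), i.e. raised to the 4 power.
Substitute y = (y/x)·x into the budget: x* = I/(p_x + p_y·(y/x)).
Numerically y/x = 0.012346, so x* = 28/(2 + 4·0.012346) = 13.6627 and y* = 0.012346·13.6627 = 0.1687.
Expenditure on x: 2·13.6627 = 27.3253; share = 0.9759.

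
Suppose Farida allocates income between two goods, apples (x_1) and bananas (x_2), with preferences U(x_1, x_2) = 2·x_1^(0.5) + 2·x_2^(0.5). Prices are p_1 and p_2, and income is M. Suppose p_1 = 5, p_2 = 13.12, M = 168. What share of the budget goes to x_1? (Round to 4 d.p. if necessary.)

share on x_1 = 0.7241

MU_x_1 ∝ 2·x_1^(-0.5), MU_x_2 ∝ 2·x_2^(-0.5), so MRS = (x_2/x_1)^(0.5) = p_1/p_2.
Hence x_2/x_1 = (p_1/p_2)^(1/(0.5)), i.e. raised to the 2 power.
Substitute x_2 = (x_2/x_1)·x_1 into the budget: x_1* = M/(p_1 + p_2·(x_2/x_1)).
Numerically x_2/x_1 = 0.145235, so x_1* = 168/(5 + 13.12·0.145235) = 24.3285 and x_2* = 0.145235·24.3285 = 3.5334.
Expenditure on x_1: 5·24.3285 = 121.6424; share = 0.7241.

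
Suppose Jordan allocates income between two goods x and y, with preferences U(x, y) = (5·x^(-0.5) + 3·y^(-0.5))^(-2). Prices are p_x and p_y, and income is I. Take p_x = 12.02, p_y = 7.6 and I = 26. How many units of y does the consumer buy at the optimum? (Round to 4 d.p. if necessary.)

MU_x ∝ 5·x^(-1.5), MU_y ∝ 3·y^(-1.5), so MRS = (5/3)·(y/x)^(1.5) = p_x/p_y.
Solve for the ratio: y/x = [(3/5)·p_x/p_y]^(2/3).
Substitute y = (y/x)·x into the budget: x* = I/(p_x + p_y·(y/x)).
Numerically y/x = 0.965669, so x* = 26/(12.02 + 7.6·0.965669) = 1.343 and y* = 0.965669·1.343 = 1.2969.

y* = 1.2969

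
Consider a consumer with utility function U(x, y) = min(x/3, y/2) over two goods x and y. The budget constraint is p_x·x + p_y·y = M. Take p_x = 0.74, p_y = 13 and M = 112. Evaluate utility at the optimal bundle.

V = 3.9688

Demand: x*(p_x,p_y,M) = 3·M/(3·p_x + 2·p_y), y* = 2·M/(3·p_x + 2·p_y).
Here 3·0.74 + 2·13 = 28.22, giving x* = 11.9064 and y* = 7.9376.
Utility at the optimum: U(11.9064, 7.9376) = 3.9688.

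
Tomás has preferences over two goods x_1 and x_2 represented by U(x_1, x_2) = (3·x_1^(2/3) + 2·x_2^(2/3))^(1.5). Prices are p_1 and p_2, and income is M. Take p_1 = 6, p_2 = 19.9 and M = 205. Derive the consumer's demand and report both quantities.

x_1* = 33.2705, x_2* = 0.2702

From the CES first-order condition, (3/2)·(x_2/x_1)^(1/3) = p_1/p_2.
Solve for the ratio: x_2/x_1 = [(2/3)·p_1/p_2]^(3).
Substitute x_2 = (x_2/x_1)·x_1 into the budget: x_1* = M/(p_1 + p_2·(x_2/x_1)).
Numerically x_2/x_1 = 0.008121, so x_1* = 205/(6 + 19.9·0.008121) = 33.2705 and x_2* = 0.008121·33.2705 = 0.2702.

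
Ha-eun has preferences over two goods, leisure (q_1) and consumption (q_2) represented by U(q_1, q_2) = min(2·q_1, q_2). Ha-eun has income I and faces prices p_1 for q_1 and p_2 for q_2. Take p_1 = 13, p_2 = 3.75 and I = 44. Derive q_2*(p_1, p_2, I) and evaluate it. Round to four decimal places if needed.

q_2* = 4.2927

Leontief preferences: the optimum is at the kink where q_1/1 = q_2/2, i.e. q_2 = 2·q_1.
Budget: p_1·q_1 + p_2·2·q_1 = I, so (p_1 + 2·p_2)·q_1 = I.
Demand: q_1*(p_1,p_2,I) = I/(p_1 + 2·p_2), q_2* = 2·I/(p_1 + 2·p_2).
Here 13 + 2·3.75 = 20.5, giving q_2* = 4.2927.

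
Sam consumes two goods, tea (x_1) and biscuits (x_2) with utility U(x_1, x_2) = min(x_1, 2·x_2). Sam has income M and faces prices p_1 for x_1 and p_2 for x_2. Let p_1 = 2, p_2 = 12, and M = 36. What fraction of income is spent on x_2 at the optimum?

With perfect complements, no substitution: consume in ratio x_1:x_2 = 2:1.
Budget: p_1·x_1 + p_2·(1/2)·x_1 = M, so (2·p_1 + p_2)·x_1 = 2·M.
Demand: x_1*(p_1,p_2,M) = 2·M/(2·p_1 + p_2), x_2* = M/(2·p_1 + p_2).
Here 2·2 + 12 = 16, giving x_1* = 4.5 and x_2* = 2.25.
Expenditure on x_2: 12·2.25 = 27; share = 0.75.

share on x_2 = 0.75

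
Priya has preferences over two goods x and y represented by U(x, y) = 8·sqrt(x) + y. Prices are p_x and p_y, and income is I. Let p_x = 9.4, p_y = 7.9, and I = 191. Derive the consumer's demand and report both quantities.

x* = 11.301, y* = 10.7304

MU_x = 4/√x, MU_y = 1. Tangency: 4/√x = p_x/p_y.
Solve: √x = 4·p_y/p_x, so x*(p_x,p_y) = (4·p_y/p_x)², and y* = (I − p_x·x*)/p_y.
Plugging in: x* = (4·7.9/9.4)² = 11.301, y* = 10.7304.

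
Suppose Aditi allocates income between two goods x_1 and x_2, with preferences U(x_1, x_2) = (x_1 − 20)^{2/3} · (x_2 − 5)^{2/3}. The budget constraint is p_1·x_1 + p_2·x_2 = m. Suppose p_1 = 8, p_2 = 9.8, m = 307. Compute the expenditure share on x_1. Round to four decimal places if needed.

share on x_1 = 0.6808

Let x_1' = x_1−20, x_2' = x_2−5. MRS = x_2'/x_1' = p_1/p_2.
After buying the subsistence bundle (20, 5), a share 0.5 of the remaining income goes to x_1: x_1* = 20 + 0.5·(m − 20p_1 − 5p_2)/p_1.
Discretionary income = 307 − 20·8 − 5·9.8 = 98; x_1* = 20 + 0.5·98/8 = 26.125; x_2* = 5 + 0.5·98/9.8 = 10.
Expenditure on x_1: 8·26.125 = 209; share = 0.6808.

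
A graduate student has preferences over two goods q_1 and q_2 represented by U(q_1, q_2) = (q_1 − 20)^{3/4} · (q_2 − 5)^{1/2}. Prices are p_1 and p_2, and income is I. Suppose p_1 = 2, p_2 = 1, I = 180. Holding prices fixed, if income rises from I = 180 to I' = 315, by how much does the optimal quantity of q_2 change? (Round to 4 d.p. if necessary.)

Substituting into the budget: q_1* = 20 + 0.6·(I − 20·p_1 − 5·p_2)/p_1, and q_2* = 5 + 0.4·(…)/p_2.
Discretionary income = 180 − 20·2 − 5·1 = 135; q_2* = 5 + 0.4·135/1 = 59.
At I' = 315: q_2* = 113. Change: 113 − 59 = 54.

Δq_2* = 54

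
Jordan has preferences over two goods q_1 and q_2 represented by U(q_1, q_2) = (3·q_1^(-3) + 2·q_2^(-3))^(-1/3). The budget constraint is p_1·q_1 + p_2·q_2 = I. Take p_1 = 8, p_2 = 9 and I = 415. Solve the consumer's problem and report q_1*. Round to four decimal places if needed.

MU_q_1 ∝ 3·q_1^(-4), MU_q_2 ∝ 2·q_2^(-4), so MRS = (3/2)·(q_2/q_1)^(4) = p_1/p_2.
Solve for the ratio: q_2/q_1 = [(2/3)·p_1/p_2]^(0.25).
Substitute q_2 = (q_2/q_1)·q_1 into the budget: q_1* = I/(p_1 + p_2·(q_2/q_1)).
Numerically q_2/q_1 = 0.877383, so q_1* = 415/(8 + 9·0.877383) = 26.1065.

q_1* = 26.1065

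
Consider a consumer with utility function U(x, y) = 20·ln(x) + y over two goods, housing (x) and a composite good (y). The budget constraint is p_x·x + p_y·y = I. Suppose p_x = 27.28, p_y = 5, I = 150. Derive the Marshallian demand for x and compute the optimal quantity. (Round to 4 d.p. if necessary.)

Set MRS = p_x/p_y: (20/x)/1 = p_x/p_y.
So x*(p_x,p_y) = 20·p_y/p_x, independent of income; and y* = (I − 20·p_y)/p_y.
At the given prices: x* = 20·5/27.28 = 3.6657.

x* = 3.6657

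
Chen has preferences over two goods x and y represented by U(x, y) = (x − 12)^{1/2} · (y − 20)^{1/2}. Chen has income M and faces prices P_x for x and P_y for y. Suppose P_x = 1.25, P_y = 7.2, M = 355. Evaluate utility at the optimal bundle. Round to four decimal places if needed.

This is Cobb-Douglas in (x−12, y−20): tangency gives 0.5·P_y·(y−20) = 0.5·P_x·(x−12).
Substituting into the budget: x* = 12 + 0.5·(M − 12·P_x − 20·P_y)/P_x, and y* = 20 + 0.5·(…)/P_y.
Discretionary income = 355 − 12·1.25 − 20·7.2 = 196; x* = 12 + 0.5·196/1.25 = 90.4; y* = 20 + 0.5·196/7.2 = 33.6111.
Utility at the optimum: U(90.4, 33.6111) = 32.6667.

V = 32.6667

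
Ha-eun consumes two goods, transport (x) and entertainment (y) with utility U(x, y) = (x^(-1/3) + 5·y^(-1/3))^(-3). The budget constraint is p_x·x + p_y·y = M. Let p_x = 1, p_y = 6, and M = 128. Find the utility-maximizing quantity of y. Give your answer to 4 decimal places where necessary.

y* = 17.9108

From the CES first-order condition, (1/5)·(y/x)^(4/3) = p_x/p_y.
Hence y/x = (5·p_x/p_y)^(1/(4/3)), i.e. raised to the 0.75 power.
Substitute y = (y/x)·x into the budget: x* = M/(p_x + p_y·(y/x)).
Numerically y/x = 0.872196, so x* = 128/(1 + 6·0.872196) = 20.5353 and y* = 0.872196·20.5353 = 17.9108.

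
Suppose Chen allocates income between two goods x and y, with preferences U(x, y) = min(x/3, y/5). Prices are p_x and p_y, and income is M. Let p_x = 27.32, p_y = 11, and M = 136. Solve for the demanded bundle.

x* = 2.979, y* = 4.965

Leontief preferences: the optimum is at the kink where x/3 = y/5, i.e. y = (5/3)·x.
Budget: p_x·x + p_y·(5/3)·x = M, so (3·p_x + 5·p_y)·x = 3·M.
Demand: x*(p_x,p_y,M) = 3·M/(3·p_x + 5·p_y), y* = 5·M/(3·p_x + 5·p_y).
Here 3·27.32 + 5·11 = 136.96, giving x* = 2.979 and y* = 4.965.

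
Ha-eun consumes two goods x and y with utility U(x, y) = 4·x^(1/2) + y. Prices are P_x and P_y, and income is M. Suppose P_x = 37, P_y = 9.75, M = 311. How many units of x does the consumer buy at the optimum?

Thus x* = (2·P_y/P_x)² — independent of M — with the rest of income spent on y.
Plugging in: x* = (2·9.75/37)² = 0.2778.

x* = 0.2778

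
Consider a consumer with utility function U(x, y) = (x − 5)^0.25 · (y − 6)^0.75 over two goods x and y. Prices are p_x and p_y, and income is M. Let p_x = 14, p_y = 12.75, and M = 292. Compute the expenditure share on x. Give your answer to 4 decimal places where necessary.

Let x' = x−5, y' = y−6. MRS = (1/3)·y'/x' = p_x/p_y.
Substituting into the budget: x* = 5 + 0.25·(M − 5·p_x − 6·p_y)/p_x, and y* = 6 + 0.75·(…)/p_y.
Discretionary income = 292 − 5·14 − 6·12.75 = 145.5; x* = 5 + 0.25·145.5/14 = 7.5982; y* = 6 + 0.75·145.5/12.75 = 14.5588.
Expenditure on x: 14·7.5982 = 106.375; share = 0.3643.

share on x = 0.3643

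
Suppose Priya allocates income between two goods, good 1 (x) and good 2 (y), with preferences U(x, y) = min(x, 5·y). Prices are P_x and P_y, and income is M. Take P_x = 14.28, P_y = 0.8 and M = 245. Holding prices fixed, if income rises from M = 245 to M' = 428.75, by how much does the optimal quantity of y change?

Δy* = 2.545

Leontief preferences: the optimum is at the kink where x/5 = y/1, i.e. y = (1/5)·x.
Budget: P_x·x + P_y·(1/5)·x = M, so (5·P_x + P_y)·x = 5·M.
Demand: x*(P_x,P_y,M) = 5·M/(5·P_x + P_y), y* = M/(5·P_x + P_y).
Here 5·14.28 + 0.8 = 72.2, giving y* = 3.3934.
At M' = 428.75: y* = 5.9384. Change: 5.9384 − 3.3934 = 2.545.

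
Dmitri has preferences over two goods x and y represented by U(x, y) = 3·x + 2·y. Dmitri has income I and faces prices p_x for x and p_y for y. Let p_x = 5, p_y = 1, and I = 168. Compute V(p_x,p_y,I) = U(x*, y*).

V = 336

Perfect substitutes: compare marginal utility per dollar. 3/p_x vs 2/p_y → 0.6 vs 2.
y gives more utility per dollar, so spend all income on y: y* = I/p_y, x* = 0.
Numerically: x* = 0, y* = 168.
Utility at the optimum: U(0, 168) = 336.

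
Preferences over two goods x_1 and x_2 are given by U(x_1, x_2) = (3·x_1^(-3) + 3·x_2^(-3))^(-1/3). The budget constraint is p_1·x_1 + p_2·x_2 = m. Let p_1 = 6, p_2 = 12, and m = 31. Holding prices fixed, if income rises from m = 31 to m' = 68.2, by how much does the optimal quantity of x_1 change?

Δx_1* = 2.3119

MU_x_1 ∝ 3·x_1^(-4), MU_x_2 ∝ 3·x_2^(-4), so MRS = (x_2/x_1)^(4) = p_1/p_2.
Solve for the ratio: x_2/x_1 = [p_1/p_2]^(0.25).
With the ratio pinned down, the budget gives x_1* = m/(p_1 + p_2·(x_2/x_1)) and x_2* = (x_2/x_1)·x_1*.
Numerically x_2/x_1 = 0.840896, so x_1* = 31/(6 + 12·0.840896) = 1.9266.
At m' = 68.2: x_1* = 4.2385. Change: 4.2385 − 1.9266 = 2.3119.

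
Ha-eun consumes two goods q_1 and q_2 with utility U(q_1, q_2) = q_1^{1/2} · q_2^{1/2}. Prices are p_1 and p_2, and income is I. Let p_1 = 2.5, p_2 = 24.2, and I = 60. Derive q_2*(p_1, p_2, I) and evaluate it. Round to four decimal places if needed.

q_2* = 1.2397

MU_q_1/MU_q_2 = (0.5·q_2)/(0.5·q_1); tangency sets this equal to p_1/p_2.
Rearranging, p_2·q_2 = p_1·q_1. Substituting into the budget gives p_1·q_1·(1 + 1) = I.
Demand: q_1*(p_1,p_2,I) = 0.5·I/p_1 and q_2* = 0.5·I/p_2.
At p_1=2.5, p_2=24.2, I=60: q_2* = 0.5·60/24.2 = 1.2397.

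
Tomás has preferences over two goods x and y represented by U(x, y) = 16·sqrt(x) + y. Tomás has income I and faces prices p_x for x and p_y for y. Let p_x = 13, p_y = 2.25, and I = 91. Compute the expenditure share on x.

share on x = 0.2739

Solve: √x = 8·p_y/p_x, so x*(p_x,p_y) = (8·p_y/p_x)², and y* = (I − p_x·x*)/p_y.
Plugging in: x* = (8·2.25/13)² = 1.9172, y* = 29.3675.
Expenditure on x: 13·1.9172 = 24.9231; share = 0.2739.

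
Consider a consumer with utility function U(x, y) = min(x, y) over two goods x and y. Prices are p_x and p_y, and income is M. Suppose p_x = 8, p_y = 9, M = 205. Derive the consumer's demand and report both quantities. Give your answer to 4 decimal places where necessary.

x* = 12.0588, y* = 12.0588

With perfect complements, no substitution: consume in ratio x:y = 1:1.
Budget: p_x·x + p_y·x = M, so (p_x + p_y)·x = M.
Demand: x*(p_x,p_y,M) = M/(p_x + p_y), y* = M/(p_x + p_y).
Here 8 + 9 = 17, giving x* = 12.0588 and y* = 12.0588.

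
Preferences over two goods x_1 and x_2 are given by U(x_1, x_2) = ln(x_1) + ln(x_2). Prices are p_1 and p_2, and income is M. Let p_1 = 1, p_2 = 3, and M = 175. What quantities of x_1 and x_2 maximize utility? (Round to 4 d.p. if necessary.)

At p_1=1, p_2=3, M=175: x_1* = 0.5·175/1 = 87.5, x_2* = 29.1667.

x_1* = 87.5, x_2* = 29.1667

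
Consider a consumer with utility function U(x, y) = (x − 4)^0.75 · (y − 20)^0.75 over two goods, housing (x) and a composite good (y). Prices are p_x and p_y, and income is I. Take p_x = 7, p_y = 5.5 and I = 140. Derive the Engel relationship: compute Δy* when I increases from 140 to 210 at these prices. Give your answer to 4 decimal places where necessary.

Let x' = x−4, y' = y−20. MRS = y'/x' = p_x/p_y.
After buying the subsistence bundle (4, 20), a share 0.5 of the remaining income goes to x: x* = 4 + 0.5·(I − 4p_x − 20p_y)/p_x.
Discretionary income = 140 − 4·7 − 20·5.5 = 2; y* = 20 + 0.5·2/5.5 = 20.1818.
At I' = 210: y* = 26.5455. Change: 26.5455 − 20.1818 = 6.3636.

Δy* = 6.3636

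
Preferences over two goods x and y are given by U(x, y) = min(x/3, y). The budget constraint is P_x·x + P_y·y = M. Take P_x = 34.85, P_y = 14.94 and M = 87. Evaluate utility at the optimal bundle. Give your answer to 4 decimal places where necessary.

V = 0.7281

With perfect complements, no substitution: consume in ratio x:y = 3:1.
Budget: P_x·x + P_y·(1/3)·x = M, so (3·P_x + P_y)·x = 3·M.
Demand: x*(P_x,P_y,M) = 3·M/(3·P_x + P_y), y* = M/(3·P_x + P_y).
Here 3·34.85 + 14.94 = 119.49, giving x* = 2.1843 and y* = 0.7281.
Utility at the optimum: U(2.1843, 0.7281) = 0.7281.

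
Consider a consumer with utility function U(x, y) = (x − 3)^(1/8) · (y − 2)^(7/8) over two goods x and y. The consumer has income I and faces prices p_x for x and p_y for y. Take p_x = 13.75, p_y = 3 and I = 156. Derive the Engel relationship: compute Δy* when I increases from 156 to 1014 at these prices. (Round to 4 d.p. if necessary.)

MRS = (1/7)·(y−2)/(x−3). Tangency with p_x/p_y gives y−2 = 7·(p_x/p_y)·(x−3).
After buying the subsistence bundle (3, 2), a share 0.125 of the remaining income goes to x: x* = 3 + 0.125·(I − 3p_x − 2p_y)/p_x.
Discretionary income = 156 − 3·13.75 − 2·3 = 108.75; y* = 2 + 0.875·108.75/3 = 33.7188.
At I' = 1014: y* = 283.9688. Change: 283.9688 − 33.7188 = 250.25.

Δy* = 250.25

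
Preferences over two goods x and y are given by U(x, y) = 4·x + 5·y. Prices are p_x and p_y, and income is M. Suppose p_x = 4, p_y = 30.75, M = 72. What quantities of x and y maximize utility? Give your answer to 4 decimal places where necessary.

Numerically: x* = 18, y* = 0.

x* = 18, y* = 0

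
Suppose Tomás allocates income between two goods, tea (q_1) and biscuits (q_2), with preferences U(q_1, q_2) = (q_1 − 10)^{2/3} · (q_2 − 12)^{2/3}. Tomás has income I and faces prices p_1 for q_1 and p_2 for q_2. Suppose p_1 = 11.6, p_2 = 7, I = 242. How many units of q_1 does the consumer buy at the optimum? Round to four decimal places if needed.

MRS = (q_2−12)/(q_1−10). Tangency with p_1/p_2 gives q_2−12 = (p_1/p_2)·(q_1−10).
After buying the subsistence bundle (10, 12), a share 0.5 of the remaining income goes to q_1: q_1* = 10 + 0.5·(I − 10p_1 − 12p_2)/p_1.
Discretionary income = 242 − 10·11.6 − 12·7 = 42; q_1* = 10 + 0.5·42/11.6 = 11.8103.

q_1* = 11.8103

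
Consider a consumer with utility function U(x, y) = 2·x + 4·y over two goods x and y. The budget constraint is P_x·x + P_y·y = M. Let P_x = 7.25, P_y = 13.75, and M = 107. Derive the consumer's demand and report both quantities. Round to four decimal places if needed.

x* = 0, y* = 7.7818

Linear utility — the consumer picks whichever good has higher MU/price: 2/7.25 = 0.2759 vs 4/13.75 = 0.2909.
y gives more utility per dollar, so spend all income on y: y* = M/P_y, x* = 0.
Numerically: x* = 0, y* = 7.7818.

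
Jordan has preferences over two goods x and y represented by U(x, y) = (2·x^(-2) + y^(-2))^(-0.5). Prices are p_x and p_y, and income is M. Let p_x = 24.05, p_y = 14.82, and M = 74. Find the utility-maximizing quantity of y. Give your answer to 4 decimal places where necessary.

Substitute y = (y/x)·x into the budget: x* = M/(p_x + p_y·(y/x)).
Numerically y/x = 0.932708, so x* = 74/(24.05 + 14.82·0.932708) = 1.9539 and y* = 0.932708·1.9539 = 1.8224.

y* = 1.8224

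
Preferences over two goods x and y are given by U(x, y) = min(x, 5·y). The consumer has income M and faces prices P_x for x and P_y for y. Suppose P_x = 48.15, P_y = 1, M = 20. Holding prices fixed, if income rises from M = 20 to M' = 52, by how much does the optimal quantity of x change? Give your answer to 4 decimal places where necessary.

Demand: x*(P_x,P_y,M) = 5·M/(5·P_x + P_y), y* = M/(5·P_x + P_y).
Here 5·48.15 + 1 = 241.75, giving x* = 0.4137.
At M' = 52: x* = 1.0755. Change: 1.0755 − 0.4137 = 0.6618.

Δx* = 0.6618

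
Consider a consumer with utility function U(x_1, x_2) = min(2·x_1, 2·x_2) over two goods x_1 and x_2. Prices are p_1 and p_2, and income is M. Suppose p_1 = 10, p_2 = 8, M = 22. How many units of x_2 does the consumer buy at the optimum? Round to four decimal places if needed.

x_2* = 1.2222

With perfect complements, no substitution: consume in ratio x_1:x_2 = 2:2.
Budget: p_1·x_1 + p_2·x_1 = M, so (2·p_1 + 2·p_2)·x_1 = 2·M.
Demand: x_1*(p_1,p_2,M) = 2·M/(2·p_1 + 2·p_2), x_2* = 2·M/(2·p_1 + 2·p_2).
Here 2·10 + 2·8 = 36, giving x_2* = 1.2222.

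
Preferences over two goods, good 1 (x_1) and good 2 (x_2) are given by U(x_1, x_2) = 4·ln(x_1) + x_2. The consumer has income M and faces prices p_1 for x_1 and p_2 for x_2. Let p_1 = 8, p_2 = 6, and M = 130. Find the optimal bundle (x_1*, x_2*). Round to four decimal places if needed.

x_1* = 3, x_2* = 17.6667

Set MRS = p_1/p_2: (4/x_1)/1 = p_1/p_2.
So x_1*(p_1,p_2) = 4·p_2/p_1, independent of income; and x_2* = (M − 4·p_2)/p_2.
At the given prices: x_1* = 4·6/8 = 3, and x_2* = 17.6667.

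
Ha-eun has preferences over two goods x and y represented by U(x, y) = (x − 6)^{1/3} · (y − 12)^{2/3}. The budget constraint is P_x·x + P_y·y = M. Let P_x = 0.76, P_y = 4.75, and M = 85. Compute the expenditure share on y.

This is Cobb-Douglas in (x−6, y−12): tangency gives 1/3·P_y·(y−12) = 2/3·P_x·(x−6).
Substituting into the budget: x* = 6 + 1/3·(M − 6·P_x − 12·P_y)/P_x, and y* = 12 + 2/3·(…)/P_y.
Discretionary income = 85 − 6·0.76 − 12·4.75 = 23.44; x* = 6 + 1/3·23.44/0.76 = 16.2807; y* = 12 + 2/3·23.44/4.75 = 15.2898.
Expenditure on y: 4.75·15.2898 = 72.6267; share = 0.8544.

share on y = 0.8544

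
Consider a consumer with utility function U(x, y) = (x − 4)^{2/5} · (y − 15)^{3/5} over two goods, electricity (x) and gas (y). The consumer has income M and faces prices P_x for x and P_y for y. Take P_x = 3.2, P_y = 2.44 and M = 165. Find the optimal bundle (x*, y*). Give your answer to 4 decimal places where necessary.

Substituting into the budget: x* = 4 + 0.4·(M − 4·P_x − 15·P_y)/P_x, and y* = 15 + 0.6·(…)/P_y.
Discretionary income = 165 − 4·3.2 − 15·2.44 = 115.6; x* = 4 + 0.4·115.6/3.2 = 18.45; y* = 15 + 0.6·115.6/2.44 = 43.4262.

x* = 18.45, y* = 43.4262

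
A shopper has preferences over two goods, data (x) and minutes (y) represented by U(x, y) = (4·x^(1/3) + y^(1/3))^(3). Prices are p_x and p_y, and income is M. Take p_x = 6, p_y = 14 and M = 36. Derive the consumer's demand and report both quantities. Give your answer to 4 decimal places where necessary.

MU_x ∝ 4·x^(-2/3), MU_y ∝ y^(-2/3), so MRS = 4·(y/x)^(2/3) = p_x/p_y.
Hence y/x = ((1/4)·p_x/p_y)^(1/(2/3)), i.e. raised to the 1.5 power.
Substitute y = (y/x)·x into the budget: x* = M/(p_x + p_y·(y/x)).
Numerically y/x = 0.035071, so x* = 36/(6 + 14·0.035071) = 5.5461 and y* = 0.035071·5.5461 = 0.1945.

x* = 5.5461, y* = 0.1945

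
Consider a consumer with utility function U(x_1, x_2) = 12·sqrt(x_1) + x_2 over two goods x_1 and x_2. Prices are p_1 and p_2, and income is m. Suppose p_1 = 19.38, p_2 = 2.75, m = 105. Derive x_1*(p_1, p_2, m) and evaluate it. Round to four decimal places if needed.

x_1* = 0.7249

MU_x_1 = 6/√x_1, MU_x_2 = 1. Tangency: 6/√x_1 = p_1/p_2.
Thus x_1* = (6·p_2/p_1)² — independent of m — with the rest of income spent on x_2.
Plugging in: x_1* = (6·2.75/19.38)² = 0.7249.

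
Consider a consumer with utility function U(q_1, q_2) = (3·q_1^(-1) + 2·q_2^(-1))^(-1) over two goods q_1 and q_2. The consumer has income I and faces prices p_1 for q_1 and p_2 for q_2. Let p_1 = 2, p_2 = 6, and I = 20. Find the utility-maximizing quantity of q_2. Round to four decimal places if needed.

MRS = MU_q_1/MU_q_2 = (3/2)·(q_2/q_1)^(2). Set equal to p_1/p_2.
Hence q_2/q_1 = ((2/3)·p_1/p_2)^(1/(2)), i.e. raised to the 0.5 power.
Substitute q_2 = (q_2/q_1)·q_1 into the budget: q_1* = I/(p_1 + p_2·(q_2/q_1)).
Numerically q_2/q_1 = 0.471405, so q_1* = 20/(2 + 6·0.471405) = 4.1421 and q_2* = 0.471405·4.1421 = 1.9526.

q_2* = 1.9526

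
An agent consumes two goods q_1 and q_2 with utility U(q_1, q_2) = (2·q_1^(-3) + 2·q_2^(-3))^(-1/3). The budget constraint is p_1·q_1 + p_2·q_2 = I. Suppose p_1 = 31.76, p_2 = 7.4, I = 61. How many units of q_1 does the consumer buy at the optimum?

q_1* = 1.4383

From the CES first-order condition, (q_2/q_1)^(4) = p_1/p_2.
Solve for the ratio: q_2/q_1 = [p_1/p_2]^(0.25).
With the ratio pinned down, the budget gives q_1* = I/(p_1 + p_2·(q_2/q_1)) and q_2* = (q_2/q_1)·q_1*.
Numerically q_2/q_1 = 1.439336, so q_1* = 61/(31.76 + 7.4·1.439336) = 1.4383.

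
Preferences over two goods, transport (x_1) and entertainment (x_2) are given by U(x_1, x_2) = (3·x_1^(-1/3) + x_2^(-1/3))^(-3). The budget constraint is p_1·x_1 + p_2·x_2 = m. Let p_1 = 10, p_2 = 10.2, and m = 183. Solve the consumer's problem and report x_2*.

x_2* = 5.4895

With the ratio pinned down, the budget gives x_1* = m/(p_1 + p_2·(x_2/x_1)) and x_2* = (x_2/x_1)·x_1*.
Numerically x_2/x_1 = 0.432224, so x_1* = 183/(10 + 10.2·0.432224) = 12.7007 and x_2* = 0.432224·12.7007 = 5.4895.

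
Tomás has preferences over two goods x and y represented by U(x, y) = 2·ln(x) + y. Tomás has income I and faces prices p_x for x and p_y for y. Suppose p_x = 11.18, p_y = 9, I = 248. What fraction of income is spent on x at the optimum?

MU_x = 2/x, MU_y = 1. Tangency: 2/x = p_x/p_y.
So x*(p_x,p_y) = 2·p_y/p_x, independent of income; and y* = (I − 2·p_y)/p_y.
At the given prices: x* = 2·9/11.18 = 1.61, and y* = 25.5556.
Expenditure on x: 11.18·1.61 = 18; share = 0.0726.

share on x = 0.0726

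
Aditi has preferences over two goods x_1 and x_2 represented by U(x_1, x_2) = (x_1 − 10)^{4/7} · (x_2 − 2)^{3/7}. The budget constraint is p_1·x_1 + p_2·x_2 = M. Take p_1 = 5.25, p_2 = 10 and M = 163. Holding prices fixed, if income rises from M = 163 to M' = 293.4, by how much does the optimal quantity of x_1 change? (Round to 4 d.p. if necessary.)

Δx_1* = 14.1932

This is Cobb-Douglas in (x_1−10, x_2−2): tangency gives 4/7·p_2·(x_2−2) = 3/7·p_1·(x_1−10).
After buying the subsistence bundle (10, 2), a share 4/7 of the remaining income goes to x_1: x_1* = 10 + 4/7·(M − 10p_1 − 2p_2)/p_1.
Discretionary income = 163 − 10·5.25 − 2·10 = 90.5; x_1* = 10 + 4/7·90.5/5.25 = 19.8503.
At M' = 293.4: x_1* = 34.0435. Change: 34.0435 − 19.8503 = 14.1932.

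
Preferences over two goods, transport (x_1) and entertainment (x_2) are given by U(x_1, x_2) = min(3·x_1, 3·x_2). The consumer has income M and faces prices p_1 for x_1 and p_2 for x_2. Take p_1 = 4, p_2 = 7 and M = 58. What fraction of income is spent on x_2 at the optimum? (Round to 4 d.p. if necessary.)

share on x_2 = 0.6364

Leontief preferences: the optimum is at the kink where x_1/3 = x_2/3, i.e. x_2 = x_1.
Budget: p_1·x_1 + p_2·x_1 = M, so (3·p_1 + 3·p_2)·x_1 = 3·M.
Demand: x_1*(p_1,p_2,M) = 3·M/(3·p_1 + 3·p_2), x_2* = 3·M/(3·p_1 + 3·p_2).
Here 3·4 + 3·7 = 33, giving x_1* = 5.2727 and x_2* = 5.2727.
Expenditure on x_2: 7·5.2727 = 36.9091; share = 0.6364.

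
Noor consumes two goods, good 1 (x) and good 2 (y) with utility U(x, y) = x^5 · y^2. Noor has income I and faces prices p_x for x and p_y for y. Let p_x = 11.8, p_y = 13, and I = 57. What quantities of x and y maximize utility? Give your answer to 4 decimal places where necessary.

x* = 3.4504, y* = 1.2527

Tangency: MRS = (5/2)·y/x = p_x/p_y.
So 5·p_y·y = 2·p_x·x; combined with the budget, a share 5/7 of income goes to x.
Demand: x*(p_x,p_y,I) = 5/7·I/p_x and y* = 2/7·I/p_y.
At p_x=11.8, p_y=13, I=57: x* = 5/7·57/11.8 = 3.4504, y* = 1.2527.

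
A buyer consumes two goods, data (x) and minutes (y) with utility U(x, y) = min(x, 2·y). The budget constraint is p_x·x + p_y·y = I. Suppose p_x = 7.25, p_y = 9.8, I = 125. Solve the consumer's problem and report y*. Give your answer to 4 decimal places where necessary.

Leontief preferences: the optimum is at the kink where x/2 = y/1, i.e. y = (1/2)·x.
Budget: p_x·x + p_y·(1/2)·x = I, so (2·p_x + p_y)·x = 2·I.
Demand: x*(p_x,p_y,I) = 2·I/(2·p_x + p_y), y* = I/(2·p_x + p_y).
Here 2·7.25 + 9.8 = 24.3, giving y* = 5.144.

y* = 5.144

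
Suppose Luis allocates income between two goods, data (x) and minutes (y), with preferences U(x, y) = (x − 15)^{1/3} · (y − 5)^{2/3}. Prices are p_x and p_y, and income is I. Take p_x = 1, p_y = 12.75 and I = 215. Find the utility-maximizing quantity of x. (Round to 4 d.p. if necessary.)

Substituting into the budget: x* = 15 + 1/3·(I − 15·p_x − 5·p_y)/p_x, and y* = 5 + 2/3·(…)/p_y.
Discretionary income = 215 − 15·1 − 5·12.75 = 136.25; x* = 15 + 1/3·136.25/1 = 60.4167.

x* = 60.4167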